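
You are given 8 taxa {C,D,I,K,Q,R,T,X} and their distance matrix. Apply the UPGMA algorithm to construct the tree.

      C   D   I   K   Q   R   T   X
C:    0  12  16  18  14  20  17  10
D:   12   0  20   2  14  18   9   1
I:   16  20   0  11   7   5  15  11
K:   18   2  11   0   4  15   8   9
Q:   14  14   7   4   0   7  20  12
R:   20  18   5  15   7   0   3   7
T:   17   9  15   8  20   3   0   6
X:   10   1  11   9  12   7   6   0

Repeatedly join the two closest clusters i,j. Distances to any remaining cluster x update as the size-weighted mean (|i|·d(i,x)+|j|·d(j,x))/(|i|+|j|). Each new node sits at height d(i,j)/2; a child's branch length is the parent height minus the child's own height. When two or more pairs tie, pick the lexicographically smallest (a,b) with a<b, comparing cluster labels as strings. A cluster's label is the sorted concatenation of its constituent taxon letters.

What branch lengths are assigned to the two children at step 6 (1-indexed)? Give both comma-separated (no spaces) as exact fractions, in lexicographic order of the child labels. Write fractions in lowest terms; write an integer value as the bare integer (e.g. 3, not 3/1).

iteration 1: select D,X (d=1); attach at lengths (1/2, 1/2); label the merged cluster DX
  updated: d(C,DX)=11, d(DX,I)=31/2, d(DX,K)=11/2, d(DX,Q)=13, d(DX,R)=25/2, d(DX,T)=15/2
iteration 2: select R,T (d=3); attach at lengths (3/2, 3/2); label the merged cluster RT
  updated: d(C,RT)=37/2, d(DX,RT)=10, d(I,RT)=10, d(K,RT)=23/2, d(Q,RT)=27/2
iteration 3: select K,Q (d=4); attach at lengths (2, 2); label the merged cluster KQ
  updated: d(C,KQ)=16, d(DX,KQ)=37/4, d(I,KQ)=9, d(KQ,RT)=25/2
iteration 4: select I,KQ (d=9); attach at lengths (9/2, 5/2); label the merged cluster IKQ
  updated: d(C,IKQ)=16, d(DX,IKQ)=34/3, d(IKQ,RT)=35/3
iteration 5: select DX,RT (d=10); attach at lengths (9/2, 7/2); label the merged cluster DRTX
  updated: d(C,DRTX)=59/4, d(DRTX,IKQ)=23/2
iteration 6: select DRTX,IKQ (d=23/2); attach at lengths (3/4, 5/4); label the merged cluster DIKQRTX
  updated: d(C,DIKQRTX)=107/7
iteration 7: select C,DIKQRTX (d=107/7); attach at lengths (107/14, 53/28); label the merged cluster CDIKQRTX
final tree: (C:107/14,(((D:1/2,X:1/2):9/2,(R:3/2,T:3/2):7/2):3/4,(I:9/2,(K:2,Q:2):5/2):5/4):53/28)
total length: 967/28

3/4,5/4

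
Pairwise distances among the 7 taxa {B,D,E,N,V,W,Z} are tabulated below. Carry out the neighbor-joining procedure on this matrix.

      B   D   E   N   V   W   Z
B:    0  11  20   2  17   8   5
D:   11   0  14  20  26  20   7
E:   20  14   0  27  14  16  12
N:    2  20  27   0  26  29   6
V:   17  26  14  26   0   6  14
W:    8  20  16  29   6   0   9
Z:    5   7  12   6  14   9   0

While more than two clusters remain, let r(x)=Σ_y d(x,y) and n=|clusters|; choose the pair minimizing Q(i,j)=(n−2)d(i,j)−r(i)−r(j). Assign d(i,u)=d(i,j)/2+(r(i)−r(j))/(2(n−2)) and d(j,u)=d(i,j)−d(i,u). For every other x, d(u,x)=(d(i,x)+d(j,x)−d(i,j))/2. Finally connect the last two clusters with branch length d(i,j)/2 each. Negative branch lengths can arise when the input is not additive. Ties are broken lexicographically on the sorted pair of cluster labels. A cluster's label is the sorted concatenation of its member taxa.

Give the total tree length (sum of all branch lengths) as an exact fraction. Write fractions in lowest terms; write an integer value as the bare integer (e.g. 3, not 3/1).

75/2

iteration 1: select B,N (d=2, Q=-163); attach at lengths (-37/10, 57/10); label the merged cluster BN
  updated: d(BN,D)=29/2, d(BN,E)=45/2, d(BN,V)=41/2, d(BN,W)=35/2, d(BN,Z)=9/2
iteration 2: select V,W (d=6, Q=-125); attach at lengths (9/2, 3/2); label the merged cluster VW
  updated: d(BN,VW)=16, d(D,VW)=20, d(E,VW)=12, d(VW,Z)=17/2
iteration 3: select E,VW (d=12, Q=-81); attach at lengths (20/3, 16/3); label the merged cluster EVW
  updated: d(BN,EVW)=53/4, d(D,EVW)=11, d(EVW,Z)=17/4
iteration 4: select BN,Z (d=9/2, Q=-39); attach at lengths (51/8, -15/8); label the merged cluster BNZ
  updated: d(BNZ,D)=17/2, d(BNZ,EVW)=13/2
iteration 5: select BNZ,D (d=17/2, Q=-26); attach at lengths (2, 13/2); label the merged cluster BDNZ
  updated: d(BDNZ,EVW)=9/2
iteration 6: select BDNZ,EVW (d=9/2); attach at lengths (9/4, 9/4); label the merged cluster BDENVWZ
final tree: ((((B:-37/10,N:57/10):51/8,Z:-15/8):2,D:13/2):9/4,(E:20/3,(V:9/2,W:3/2):16/3):9/4)
total length: 75/2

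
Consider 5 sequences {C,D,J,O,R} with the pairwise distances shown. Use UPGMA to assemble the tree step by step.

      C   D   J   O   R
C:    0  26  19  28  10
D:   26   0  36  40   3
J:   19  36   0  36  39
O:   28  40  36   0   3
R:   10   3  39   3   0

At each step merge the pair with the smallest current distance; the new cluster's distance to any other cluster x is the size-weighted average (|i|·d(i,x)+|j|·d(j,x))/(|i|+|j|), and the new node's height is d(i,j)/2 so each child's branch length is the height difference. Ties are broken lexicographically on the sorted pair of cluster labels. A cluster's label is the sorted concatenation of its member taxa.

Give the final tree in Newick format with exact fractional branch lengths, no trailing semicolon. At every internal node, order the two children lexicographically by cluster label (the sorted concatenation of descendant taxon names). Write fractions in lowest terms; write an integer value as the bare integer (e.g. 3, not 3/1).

1. join D+R (d=3) ⇒ DR; edges |D|=3/2, |R|=3/2
  updated: d(C,DR)=18, d(DR,J)=75/2, d(DR,O)=43/2
2. join C+DR (d=18) ⇒ CDR; edges |C|=9, |DR|=15/2
  updated: d(CDR,J)=94/3, d(CDR,O)=71/3
3. join CDR+O (d=71/3) ⇒ CDOR; edges |CDR|=17/6, |O|=71/6
  updated: d(CDOR,J)=65/2
4. join CDOR+J (d=65/2) ⇒ CDJOR; edges |CDOR|=53/12, |J|=65/4
final tree: (((C:9,(D:3/2,R:3/2):15/2):17/6,O:71/6):53/12,J:65/4)
total length: 329/6

(((C:9,(D:3/2,R:3/2):15/2):17/6,O:71/6):53/12,J:65/4)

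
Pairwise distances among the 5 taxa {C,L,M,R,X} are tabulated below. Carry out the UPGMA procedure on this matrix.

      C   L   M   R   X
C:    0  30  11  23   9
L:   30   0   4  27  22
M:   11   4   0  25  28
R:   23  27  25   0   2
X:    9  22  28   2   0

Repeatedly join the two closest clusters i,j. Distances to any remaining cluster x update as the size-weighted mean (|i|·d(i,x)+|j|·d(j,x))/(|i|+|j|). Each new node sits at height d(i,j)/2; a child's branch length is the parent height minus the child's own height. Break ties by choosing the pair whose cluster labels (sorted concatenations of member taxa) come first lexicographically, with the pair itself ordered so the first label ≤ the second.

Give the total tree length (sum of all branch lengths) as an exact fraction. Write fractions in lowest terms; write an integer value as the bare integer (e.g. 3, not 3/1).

209/6

iteration 1: select R,X (d=2); attach at lengths (1, 1); label the merged cluster RX
  updated: d(C,RX)=16, d(L,RX)=49/2, d(M,RX)=53/2
iteration 2: select L,M (d=4); attach at lengths (2, 2); label the merged cluster LM
  updated: d(C,LM)=41/2, d(LM,RX)=51/2
iteration 3: select C,RX (d=16); attach at lengths (8, 7); label the merged cluster CRX
  updated: d(CRX,LM)=143/6
iteration 4: select CRX,LM (d=143/6); attach at lengths (47/12, 119/12); label the merged cluster CLMRX
final tree: ((C:8,(R:1,X:1):7):47/12,(L:2,M:2):119/12)
total length: 209/6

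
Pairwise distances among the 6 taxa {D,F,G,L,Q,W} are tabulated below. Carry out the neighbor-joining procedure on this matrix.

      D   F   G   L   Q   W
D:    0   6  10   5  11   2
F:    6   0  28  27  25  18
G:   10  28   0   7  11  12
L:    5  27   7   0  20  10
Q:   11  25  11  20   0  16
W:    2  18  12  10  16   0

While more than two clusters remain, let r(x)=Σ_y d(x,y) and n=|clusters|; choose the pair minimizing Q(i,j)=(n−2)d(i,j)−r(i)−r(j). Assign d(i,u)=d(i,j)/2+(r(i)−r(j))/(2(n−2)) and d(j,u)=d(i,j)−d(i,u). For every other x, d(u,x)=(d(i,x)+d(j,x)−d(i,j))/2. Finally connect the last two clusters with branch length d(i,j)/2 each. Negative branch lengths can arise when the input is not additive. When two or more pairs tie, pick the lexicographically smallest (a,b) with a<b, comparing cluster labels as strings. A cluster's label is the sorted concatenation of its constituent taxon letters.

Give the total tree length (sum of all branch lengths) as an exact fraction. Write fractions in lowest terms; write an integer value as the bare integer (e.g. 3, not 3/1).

279/8

iteration 1: select D,F (d=6, Q=-114); attach at lengths (-23/4, 47/4); label the merged cluster DF
  updated: d(DF,G)=16, d(DF,L)=13, d(DF,Q)=15, d(DF,W)=7
iteration 2: select DF,W (d=7, Q=-75); attach at lengths (9/2, 5/2); label the merged cluster DFW
  updated: d(DFW,G)=21/2, d(DFW,L)=8, d(DFW,Q)=12
iteration 3: select DFW,L (d=8, Q=-99/2); attach at lengths (23/8, 41/8); label the merged cluster DFLW
  updated: d(DFLW,G)=19/4, d(DFLW,Q)=12
iteration 4: select DFLW,G (d=19/4, Q=-111/4); attach at lengths (23/8, 15/8); label the merged cluster DFGLW
  updated: d(DFGLW,Q)=73/8
iteration 5: select DFGLW,Q (d=73/8); attach at lengths (73/16, 73/16); label the merged cluster DFGLQW
final tree: (((((D:-23/4,F:47/4):9/2,W:5/2):23/8,L:41/8):23/8,G:15/8):73/16,Q:73/16)
total length: 279/8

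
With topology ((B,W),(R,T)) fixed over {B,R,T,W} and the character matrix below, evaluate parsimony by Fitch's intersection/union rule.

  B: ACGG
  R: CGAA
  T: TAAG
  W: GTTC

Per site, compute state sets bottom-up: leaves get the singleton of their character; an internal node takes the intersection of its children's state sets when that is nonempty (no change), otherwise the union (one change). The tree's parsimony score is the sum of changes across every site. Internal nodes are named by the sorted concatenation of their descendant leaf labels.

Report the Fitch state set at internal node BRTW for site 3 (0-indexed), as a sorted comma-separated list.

[col 0] BW: children B:{A}, W:{G} ∪→ {A,G}; cost 1
[col 0] RT: children R:{C}, T:{T} ∪→ {C,T}; cost 1
[col 0] BRTW: children BW:{A,G}, RT:{C,T} ∪→ {A,C,G,T}; cost 1
[col 1] BW: children B:{C}, W:{T} ∪→ {C,T}; cost 1
[col 1] RT: children R:{G}, T:{A} ∪→ {A,G}; cost 1
[col 1] BRTW: children BW:{C,T}, RT:{A,G} ∪→ {A,C,G,T}; cost 1
[col 2] BW: children B:{G}, W:{T} ∪→ {G,T}; cost 1
[col 2] RT: children R:{A}, T:{A} ∩→ {A}; cost 0
[col 2] BRTW: children BW:{G,T}, RT:{A} ∪→ {A,G,T}; cost 1
[col 3] BW: children B:{G}, W:{C} ∪→ {C,G}; cost 1
[col 3] RT: children R:{A}, T:{G} ∪→ {A,G}; cost 1
[col 3] BRTW: children BW:{C,G}, RT:{A,G} ∩→ {G}; cost 0
per-site changes: [3, 3, 2, 2]; total = 10

G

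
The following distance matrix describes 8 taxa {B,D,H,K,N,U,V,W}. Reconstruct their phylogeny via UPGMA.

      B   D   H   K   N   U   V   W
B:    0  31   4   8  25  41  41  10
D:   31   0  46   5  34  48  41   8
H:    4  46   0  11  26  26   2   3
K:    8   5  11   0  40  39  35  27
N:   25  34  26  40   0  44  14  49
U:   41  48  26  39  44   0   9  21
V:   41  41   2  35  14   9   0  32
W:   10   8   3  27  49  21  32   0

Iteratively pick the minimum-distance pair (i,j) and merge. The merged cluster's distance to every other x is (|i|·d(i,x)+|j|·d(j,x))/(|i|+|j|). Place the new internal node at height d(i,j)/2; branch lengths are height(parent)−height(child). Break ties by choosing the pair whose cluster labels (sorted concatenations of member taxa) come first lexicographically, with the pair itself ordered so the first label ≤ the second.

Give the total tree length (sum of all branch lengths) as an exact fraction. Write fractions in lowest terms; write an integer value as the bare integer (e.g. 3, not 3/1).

579/8

1. join H+V (d=2) ⇒ HV; edges |H|=1, |V|=1
  updated: d(B,HV)=45/2, d(D,HV)=87/2, d(HV,K)=23, d(HV,N)=20, d(HV,U)=35/2, d(HV,W)=35/2
2. join D+K (d=5) ⇒ DK; edges |D|=5/2, |K|=5/2
  updated: d(B,DK)=39/2, d(DK,HV)=133/4, d(DK,N)=37, d(DK,U)=87/2, d(DK,W)=35/2
3. join B+W (d=10) ⇒ BW; edges |B|=5, |W|=5
  updated: d(BW,DK)=37/2, d(BW,HV)=20, d(BW,N)=37, d(BW,U)=31
4. join HV+U (d=35/2) ⇒ HUV; edges |HV|=31/4, |U|=35/4
  updated: d(BW,HUV)=71/3, d(DK,HUV)=110/3, d(HUV,N)=28
5. join BW+DK (d=37/2) ⇒ BDKW; edges |BW|=17/4, |DK|=27/4
  updated: d(BDKW,HUV)=181/6, d(BDKW,N)=37
6. join HUV+N (d=28) ⇒ HNUV; edges |HUV|=21/4, |N|=14
  updated: d(BDKW,HNUV)=255/8
7. join BDKW+HNUV (d=255/8) ⇒ BDHKNUVW; edges |BDKW|=107/16, |HNUV|=31/16
final tree: (((B:5,W:5):17/4,(D:5/2,K:5/2):27/4):107/16,(((H:1,V:1):31/4,U:35/4):21/4,N:14):31/16)
total length: 579/8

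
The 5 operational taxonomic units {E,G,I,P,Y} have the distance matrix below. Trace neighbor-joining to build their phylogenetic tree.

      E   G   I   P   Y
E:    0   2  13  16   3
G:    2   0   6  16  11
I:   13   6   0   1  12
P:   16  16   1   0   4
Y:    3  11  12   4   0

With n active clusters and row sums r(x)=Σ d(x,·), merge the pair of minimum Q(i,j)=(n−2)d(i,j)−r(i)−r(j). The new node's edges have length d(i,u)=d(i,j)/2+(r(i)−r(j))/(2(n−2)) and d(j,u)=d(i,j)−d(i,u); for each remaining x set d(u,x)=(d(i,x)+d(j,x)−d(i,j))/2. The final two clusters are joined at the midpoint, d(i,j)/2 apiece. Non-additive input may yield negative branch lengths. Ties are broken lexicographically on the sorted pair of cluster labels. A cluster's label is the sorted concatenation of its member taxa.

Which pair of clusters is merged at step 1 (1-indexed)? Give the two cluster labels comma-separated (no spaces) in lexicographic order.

I,P

1. join I+P (d=1, Q=-66) ⇒ IP; edges |I|=-1/3, |P|=4/3
  updated: d(E,IP)=14, d(G,IP)=21/2, d(IP,Y)=15/2
2. join E+G (d=2, Q=-77/2) ⇒ EG; edges |E|=-1/8, |G|=17/8
  updated: d(EG,IP)=45/4, d(EG,Y)=6
3. join EG+IP (d=45/4, Q=-99/4) ⇒ EGIP; edges |EG|=39/8, |IP|=51/8
  updated: d(EGIP,Y)=9/8
4. join EGIP+Y (d=9/8) ⇒ EGIPY; edges |EGIP|=9/16, |Y|=9/16
final tree: (((E:-1/8,G:17/8):39/8,(I:-1/3,P:4/3):51/8):9/16,Y:9/16)
total length: 123/8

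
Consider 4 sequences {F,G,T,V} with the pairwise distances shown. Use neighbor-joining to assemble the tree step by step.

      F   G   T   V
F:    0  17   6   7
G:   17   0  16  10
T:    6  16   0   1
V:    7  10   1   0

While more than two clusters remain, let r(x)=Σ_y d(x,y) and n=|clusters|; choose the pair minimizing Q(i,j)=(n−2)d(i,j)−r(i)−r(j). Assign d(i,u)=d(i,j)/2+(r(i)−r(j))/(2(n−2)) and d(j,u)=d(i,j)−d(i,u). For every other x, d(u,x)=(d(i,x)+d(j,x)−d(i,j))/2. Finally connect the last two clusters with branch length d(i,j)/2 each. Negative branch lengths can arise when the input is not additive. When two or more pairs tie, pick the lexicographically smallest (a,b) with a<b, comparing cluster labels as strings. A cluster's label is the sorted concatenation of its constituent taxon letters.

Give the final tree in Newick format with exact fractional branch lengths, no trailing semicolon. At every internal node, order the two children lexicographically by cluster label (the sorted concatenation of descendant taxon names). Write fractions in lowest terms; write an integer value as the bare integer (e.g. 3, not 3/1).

(((F:19/4,T:5/4):9/4,G:45/4):-5/8,V:-5/8)

iteration 1: select F,T (d=6, Q=-41); attach at lengths (19/4, 5/4); label the merged cluster FT
  updated: d(FT,G)=27/2, d(FT,V)=1
iteration 2: select FT,G (d=27/2, Q=-49/2); attach at lengths (9/4, 45/4); label the merged cluster FGT
  updated: d(FGT,V)=-5/4
iteration 3: select FGT,V (d=-5/4); attach at lengths (-5/8, -5/8); label the merged cluster FGTV
final tree: (((F:19/4,T:5/4):9/4,G:45/4):-5/8,V:-5/8)
total length: 73/4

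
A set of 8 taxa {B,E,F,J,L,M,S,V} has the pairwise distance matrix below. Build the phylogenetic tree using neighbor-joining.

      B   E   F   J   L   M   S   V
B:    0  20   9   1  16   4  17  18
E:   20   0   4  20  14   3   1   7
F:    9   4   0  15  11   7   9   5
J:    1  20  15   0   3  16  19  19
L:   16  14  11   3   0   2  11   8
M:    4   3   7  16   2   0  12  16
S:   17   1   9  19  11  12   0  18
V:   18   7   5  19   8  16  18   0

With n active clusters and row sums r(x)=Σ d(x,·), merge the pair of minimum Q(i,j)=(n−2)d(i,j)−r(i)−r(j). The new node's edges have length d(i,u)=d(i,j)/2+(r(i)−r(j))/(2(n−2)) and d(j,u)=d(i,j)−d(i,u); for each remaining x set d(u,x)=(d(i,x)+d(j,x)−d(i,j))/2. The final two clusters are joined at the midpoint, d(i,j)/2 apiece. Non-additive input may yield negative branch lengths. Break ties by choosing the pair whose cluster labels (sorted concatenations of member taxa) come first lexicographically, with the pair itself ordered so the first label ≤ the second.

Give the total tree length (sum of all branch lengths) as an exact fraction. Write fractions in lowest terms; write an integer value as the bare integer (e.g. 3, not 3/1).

889/32

iteration 1: select B,J (d=1, Q=-172); attach at lengths (-1/6, 7/6); label the merged cluster BJ
  updated: d(BJ,E)=39/2, d(BJ,F)=23/2, d(BJ,L)=9, d(BJ,M)=19/2, d(BJ,S)=35/2, d(BJ,V)=18
iteration 2: select E,S (d=1, Q=-112); attach at lengths (-3/2, 5/2); label the merged cluster ES
  updated: d(BJ,ES)=18, d(ES,F)=6, d(ES,L)=12, d(ES,M)=7, d(ES,V)=12
iteration 3: select F,V (d=5, Q=-159/2); attach at lengths (3/16, 77/16); label the merged cluster FV
  updated: d(BJ,FV)=49/4, d(ES,FV)=13/2, d(FV,L)=7, d(FV,M)=9
iteration 4: select ES,FV (d=13/2, Q=-235/4); attach at lengths (113/24, 43/24); label the merged cluster EFSV
  updated: d(BJ,EFSV)=95/8, d(EFSV,L)=25/4, d(EFSV,M)=19/4
iteration 5: select BJ,L (d=9, Q=-237/8); attach at lengths (249/32, 39/32); label the merged cluster BJL
  updated: d(BJL,EFSV)=73/16, d(BJL,M)=5/4
iteration 6: select BJL,EFSV (d=73/16, Q=-169/16); attach at lengths (17/32, 129/32); label the merged cluster BEFJLSV
  updated: d(BEFJLSV,M)=23/32
iteration 7: select BEFJLSV,M (d=23/32); attach at lengths (23/64, 23/64); label the merged cluster BEFJLMSV
final tree: ((((B:-1/6,J:7/6):249/32,L:39/32):17/32,((E:-3/2,S:5/2):113/24,(F:3/16,V:77/16):43/24):129/32):23/64,M:23/64)
total length: 889/32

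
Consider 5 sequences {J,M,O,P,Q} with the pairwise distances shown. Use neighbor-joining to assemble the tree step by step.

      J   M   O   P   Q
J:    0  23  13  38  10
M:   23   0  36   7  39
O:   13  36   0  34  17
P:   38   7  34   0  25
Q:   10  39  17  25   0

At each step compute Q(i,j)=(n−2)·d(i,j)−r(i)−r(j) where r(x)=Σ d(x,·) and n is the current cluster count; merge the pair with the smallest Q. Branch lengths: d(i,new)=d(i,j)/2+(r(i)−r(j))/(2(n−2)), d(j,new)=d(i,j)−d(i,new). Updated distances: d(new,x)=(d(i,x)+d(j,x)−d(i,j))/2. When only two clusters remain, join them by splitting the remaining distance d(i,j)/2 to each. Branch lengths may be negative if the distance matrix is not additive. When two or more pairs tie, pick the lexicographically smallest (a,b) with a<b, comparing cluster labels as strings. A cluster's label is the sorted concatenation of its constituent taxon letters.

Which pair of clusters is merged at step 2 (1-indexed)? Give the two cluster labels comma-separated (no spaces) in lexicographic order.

step 1: merge (M,P) at d=7, Q=-188; branch lengths M→11/3, P→10/3; new cluster MP
  updated: d(J,MP)=27, d(MP,O)=63/2, d(MP,Q)=57/2
step 2: merge (J,O) at d=13, Q=-171/2; branch lengths J→29/8, O→75/8; new cluster JO
  updated: d(JO,MP)=91/4, d(JO,Q)=7
step 3: merge (JO,MP) at d=91/4, Q=-233/4; branch lengths JO→5/8, MP→177/8; new cluster JMOP
  updated: d(JMOP,Q)=51/8
step 4: merge (JMOP,Q) at d=51/8; branch lengths JMOP→51/16, Q→51/16; new cluster JMOPQ
final tree: (((J:29/8,O:75/8):5/8,(M:11/3,P:10/3):177/8):51/16,Q:51/16)
total length: 393/8

J,O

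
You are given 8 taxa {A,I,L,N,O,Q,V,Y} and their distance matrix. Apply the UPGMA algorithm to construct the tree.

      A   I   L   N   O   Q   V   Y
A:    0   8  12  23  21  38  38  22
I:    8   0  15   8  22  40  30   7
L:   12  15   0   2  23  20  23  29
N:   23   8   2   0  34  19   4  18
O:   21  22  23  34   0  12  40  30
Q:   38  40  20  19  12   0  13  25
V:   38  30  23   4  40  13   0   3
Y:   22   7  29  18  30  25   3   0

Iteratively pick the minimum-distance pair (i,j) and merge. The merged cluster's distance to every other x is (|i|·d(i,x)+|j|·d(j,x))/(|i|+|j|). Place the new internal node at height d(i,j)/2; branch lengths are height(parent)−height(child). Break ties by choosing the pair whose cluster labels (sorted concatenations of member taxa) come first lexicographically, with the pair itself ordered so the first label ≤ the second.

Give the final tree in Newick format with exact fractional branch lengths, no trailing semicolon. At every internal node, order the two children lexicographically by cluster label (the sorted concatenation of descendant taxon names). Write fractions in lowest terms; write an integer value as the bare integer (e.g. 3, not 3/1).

iteration 1: select L,N (d=2); attach at lengths (1, 1); label the merged cluster LN
  updated: d(A,LN)=35/2, d(I,LN)=23/2, d(LN,O)=57/2, d(LN,Q)=39/2, d(LN,V)=27/2, d(LN,Y)=47/2
iteration 2: select V,Y (d=3); attach at lengths (3/2, 3/2); label the merged cluster VY
  updated: d(A,VY)=30, d(I,VY)=37/2, d(LN,VY)=37/2, d(O,VY)=35, d(Q,VY)=19
iteration 3: select A,I (d=8); attach at lengths (4, 4); label the merged cluster AI
  updated: d(AI,LN)=29/2, d(AI,O)=43/2, d(AI,Q)=39, d(AI,VY)=97/4
iteration 4: select O,Q (d=12); attach at lengths (6, 6); label the merged cluster OQ
  updated: d(AI,OQ)=121/4, d(LN,OQ)=24, d(OQ,VY)=27
iteration 5: select AI,LN (d=29/2); attach at lengths (13/4, 25/4); label the merged cluster AILN
  updated: d(AILN,OQ)=217/8, d(AILN,VY)=171/8
iteration 6: select AILN,VY (d=171/8); attach at lengths (55/16, 147/16); label the merged cluster AILNVY
  updated: d(AILNVY,OQ)=325/12
iteration 7: select AILNVY,OQ (d=325/12); attach at lengths (137/48, 181/24); label the merged cluster AILNOQVY
final tree: ((((A:4,I:4):13/4,(L:1,N:1):25/4):55/16,(V:3/2,Y:3/2):147/16):137/48,(O:6,Q:6):181/24)
total length: 2761/48

((((A:4,I:4):13/4,(L:1,N:1):25/4):55/16,(V:3/2,Y:3/2):147/16):137/48,(O:6,Q:6):181/24)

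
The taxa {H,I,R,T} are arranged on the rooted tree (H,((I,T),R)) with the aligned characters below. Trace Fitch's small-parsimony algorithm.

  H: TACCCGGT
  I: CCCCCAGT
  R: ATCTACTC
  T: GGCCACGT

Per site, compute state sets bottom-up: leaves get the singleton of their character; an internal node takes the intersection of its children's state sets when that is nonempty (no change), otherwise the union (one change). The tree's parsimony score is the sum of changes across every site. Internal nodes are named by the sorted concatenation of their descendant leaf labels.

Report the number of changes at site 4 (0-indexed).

2

IT@0: {C} ∪ {G} = {C,G} (union, +1)
IRT@0: {C,G} ∪ {A} = {A,C,G} (union, +1)
HIRT@0: {T} ∪ {A,C,G} = {A,C,G,T} (union, +1)
IT@1: {C} ∪ {G} = {C,G} (union, +1)
IRT@1: {C,G} ∪ {T} = {C,G,T} (union, +1)
HIRT@1: {A} ∪ {C,G,T} = {A,C,G,T} (union, +1)
IT@2: {C} ∩ {C} = {C} (intersection, +0)
IRT@2: {C} ∩ {C} = {C} (intersection, +0)
HIRT@2: {C} ∩ {C} = {C} (intersection, +0)
IT@3: {C} ∩ {C} = {C} (intersection, +0)
IRT@3: {C} ∪ {T} = {C,T} (union, +1)
HIRT@3: {C} ∩ {C,T} = {C} (intersection, +0)
IT@4: {C} ∪ {A} = {A,C} (union, +1)
IRT@4: {A,C} ∩ {A} = {A} (intersection, +0)
HIRT@4: {C} ∪ {A} = {A,C} (union, +1)
IT@5: {A} ∪ {C} = {A,C} (union, +1)
IRT@5: {A,C} ∩ {C} = {C} (intersection, +0)
HIRT@5: {G} ∪ {C} = {C,G} (union, +1)
IT@6: {G} ∩ {G} = {G} (intersection, +0)
IRT@6: {G} ∪ {T} = {G,T} (union, +1)
HIRT@6: {G} ∩ {G,T} = {G} (intersection, +0)
IT@7: {T} ∩ {T} = {T} (intersection, +0)
IRT@7: {T} ∪ {C} = {C,T} (union, +1)
HIRT@7: {T} ∩ {C,T} = {T} (intersection, +0)
per-site changes: [3, 3, 0, 1, 2, 2, 1, 1]; total = 13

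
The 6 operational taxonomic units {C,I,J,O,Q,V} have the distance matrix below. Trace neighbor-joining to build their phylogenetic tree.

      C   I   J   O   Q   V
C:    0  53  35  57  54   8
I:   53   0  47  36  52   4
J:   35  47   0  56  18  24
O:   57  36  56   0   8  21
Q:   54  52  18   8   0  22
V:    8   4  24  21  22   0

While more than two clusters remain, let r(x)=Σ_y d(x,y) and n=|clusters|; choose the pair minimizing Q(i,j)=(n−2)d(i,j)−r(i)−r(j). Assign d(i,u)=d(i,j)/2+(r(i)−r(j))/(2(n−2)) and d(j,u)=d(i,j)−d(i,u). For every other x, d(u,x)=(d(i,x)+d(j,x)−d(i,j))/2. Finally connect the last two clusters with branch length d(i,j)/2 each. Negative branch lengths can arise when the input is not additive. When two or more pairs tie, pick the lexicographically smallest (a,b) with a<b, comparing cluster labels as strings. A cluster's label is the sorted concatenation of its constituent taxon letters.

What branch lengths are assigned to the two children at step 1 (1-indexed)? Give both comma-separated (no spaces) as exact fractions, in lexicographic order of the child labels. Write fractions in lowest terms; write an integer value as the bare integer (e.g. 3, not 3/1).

7,1

step 1: merge (O,Q) at d=8, Q=-300; branch lengths O→7, Q→1; new cluster OQ
  updated: d(C,OQ)=103/2, d(I,OQ)=40, d(J,OQ)=33, d(OQ,V)=35/2
step 2: merge (I,V) at d=4, Q=-371/2; branch lengths I→205/12, V→-157/12; new cluster IV
  updated: d(C,IV)=57/2, d(IV,J)=67/2, d(IV,OQ)=107/4
step 3: merge (C,IV) at d=57/2, Q=-587/4; branch lengths C→333/16, IV→123/16; new cluster CIV
  updated: d(CIV,J)=20, d(CIV,OQ)=199/8
step 4: merge (CIV,J) at d=20, Q=-623/8; branch lengths CIV→95/16, J→225/16; new cluster CIJV
  updated: d(CIJV,OQ)=303/16
step 5: merge (CIJV,OQ) at d=303/16; branch lengths CIJV→303/32, OQ→303/32; new cluster CIJOQV
final tree: (((C:333/16,(I:205/12,V:-157/12):123/16):95/16,J:225/16):303/32,(O:7,Q:1):303/32)
total length: 1271/16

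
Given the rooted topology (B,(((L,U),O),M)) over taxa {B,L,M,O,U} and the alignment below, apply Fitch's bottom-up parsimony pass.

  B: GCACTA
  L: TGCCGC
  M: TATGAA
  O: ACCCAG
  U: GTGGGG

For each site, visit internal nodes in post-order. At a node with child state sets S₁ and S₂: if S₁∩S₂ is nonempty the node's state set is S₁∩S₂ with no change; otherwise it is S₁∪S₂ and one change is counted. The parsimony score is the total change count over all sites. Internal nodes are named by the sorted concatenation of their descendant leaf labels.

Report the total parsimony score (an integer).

15

[col 0] LU: children L:{T}, U:{G} ∪→ {G,T}; cost 1
[col 0] LOU: children LU:{G,T}, O:{A} ∪→ {A,G,T}; cost 1
[col 0] LMOU: children LOU:{A,G,T}, M:{T} ∩→ {T}; cost 0
[col 0] BLMOU: children B:{G}, LMOU:{T} ∪→ {G,T}; cost 1
[col 1] LU: children L:{G}, U:{T} ∪→ {G,T}; cost 1
[col 1] LOU: children LU:{G,T}, O:{C} ∪→ {C,G,T}; cost 1
[col 1] LMOU: children LOU:{C,G,T}, M:{A} ∪→ {A,C,G,T}; cost 1
[col 1] BLMOU: children B:{C}, LMOU:{A,C,G,T} ∩→ {C}; cost 0
[col 2] LU: children L:{C}, U:{G} ∪→ {C,G}; cost 1
[col 2] LOU: children LU:{C,G}, O:{C} ∩→ {C}; cost 0
[col 2] LMOU: children LOU:{C}, M:{T} ∪→ {C,T}; cost 1
[col 2] BLMOU: children B:{A}, LMOU:{C,T} ∪→ {A,C,T}; cost 1
[col 3] LU: children L:{C}, U:{G} ∪→ {C,G}; cost 1
[col 3] LOU: children LU:{C,G}, O:{C} ∩→ {C}; cost 0
[col 3] LMOU: children LOU:{C}, M:{G} ∪→ {C,G}; cost 1
[col 3] BLMOU: children B:{C}, LMOU:{C,G} ∩→ {C}; cost 0
[col 4] LU: children L:{G}, U:{G} ∩→ {G}; cost 0
[col 4] LOU: children LU:{G}, O:{A} ∪→ {A,G}; cost 1
[col 4] LMOU: children LOU:{A,G}, M:{A} ∩→ {A}; cost 0
[col 4] BLMOU: children B:{T}, LMOU:{A} ∪→ {A,T}; cost 1
[col 5] LU: children L:{C}, U:{G} ∪→ {C,G}; cost 1
[col 5] LOU: children LU:{C,G}, O:{G} ∩→ {G}; cost 0
[col 5] LMOU: children LOU:{G}, M:{A} ∪→ {A,G}; cost 1
[col 5] BLMOU: children B:{A}, LMOU:{A,G} ∩→ {A}; cost 0
per-site changes: [3, 3, 3, 2, 2, 2]; total = 15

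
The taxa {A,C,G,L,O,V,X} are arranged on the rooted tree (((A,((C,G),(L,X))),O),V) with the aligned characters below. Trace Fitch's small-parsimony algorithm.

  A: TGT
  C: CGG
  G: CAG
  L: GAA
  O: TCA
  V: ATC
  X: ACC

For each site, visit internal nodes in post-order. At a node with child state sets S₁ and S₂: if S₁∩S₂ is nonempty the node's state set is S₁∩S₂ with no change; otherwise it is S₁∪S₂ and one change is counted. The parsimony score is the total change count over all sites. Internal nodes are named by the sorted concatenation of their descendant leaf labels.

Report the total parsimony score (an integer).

[col 0] CG: children C:{C}, G:{C} ∩→ {C}; cost 0
[col 0] LX: children L:{G}, X:{A} ∪→ {A,G}; cost 1
[col 0] CGLX: children CG:{C}, LX:{A,G} ∪→ {A,C,G}; cost 1
[col 0] ACGLX: children A:{T}, CGLX:{A,C,G} ∪→ {A,C,G,T}; cost 1
[col 0] ACGLOX: children ACGLX:{A,C,G,T}, O:{T} ∩→ {T}; cost 0
[col 0] ACGLOVX: children ACGLOX:{T}, V:{A} ∪→ {A,T}; cost 1
[col 1] CG: children C:{G}, G:{A} ∪→ {A,G}; cost 1
[col 1] LX: children L:{A}, X:{C} ∪→ {A,C}; cost 1
[col 1] CGLX: children CG:{A,G}, LX:{A,C} ∩→ {A}; cost 0
[col 1] ACGLX: children A:{G}, CGLX:{A} ∪→ {A,G}; cost 1
[col 1] ACGLOX: children ACGLX:{A,G}, O:{C} ∪→ {A,C,G}; cost 1
[col 1] ACGLOVX: children ACGLOX:{A,C,G}, V:{T} ∪→ {A,C,G,T}; cost 1
[col 2] CG: children C:{G}, G:{G} ∩→ {G}; cost 0
[col 2] LX: children L:{A}, X:{C} ∪→ {A,C}; cost 1
[col 2] CGLX: children CG:{G}, LX:{A,C} ∪→ {A,C,G}; cost 1
[col 2] ACGLX: children A:{T}, CGLX:{A,C,G} ∪→ {A,C,G,T}; cost 1
[col 2] ACGLOX: children ACGLX:{A,C,G,T}, O:{A} ∩→ {A}; cost 0
[col 2] ACGLOVX: children ACGLOX:{A}, V:{C} ∪→ {A,C}; cost 1
per-site changes: [4, 5, 4]; total = 13

13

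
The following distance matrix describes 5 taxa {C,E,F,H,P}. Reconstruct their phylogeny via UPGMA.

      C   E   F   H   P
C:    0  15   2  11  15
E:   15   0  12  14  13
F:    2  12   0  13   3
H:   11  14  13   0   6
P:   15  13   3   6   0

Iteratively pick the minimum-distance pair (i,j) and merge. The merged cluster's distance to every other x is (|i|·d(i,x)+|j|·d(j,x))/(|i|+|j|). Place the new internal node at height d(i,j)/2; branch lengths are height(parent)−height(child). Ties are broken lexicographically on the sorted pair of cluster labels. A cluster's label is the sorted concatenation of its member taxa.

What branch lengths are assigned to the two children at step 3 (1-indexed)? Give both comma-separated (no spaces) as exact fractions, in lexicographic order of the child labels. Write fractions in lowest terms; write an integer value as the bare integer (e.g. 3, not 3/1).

1. join C+F (d=2) ⇒ CF; edges |C|=1, |F|=1
  updated: d(CF,E)=27/2, d(CF,H)=12, d(CF,P)=9
2. join H+P (d=6) ⇒ HP; edges |H|=3, |P|=3
  updated: d(CF,HP)=21/2, d(E,HP)=27/2
3. join CF+HP (d=21/2) ⇒ CFHP; edges |CF|=17/4, |HP|=9/4
  updated: d(CFHP,E)=27/2
4. join CFHP+E (d=27/2) ⇒ CEFHP; edges |CFHP|=3/2, |E|=27/4
final tree: (((C:1,F:1):17/4,(H:3,P:3):9/4):3/2,E:27/4)
total length: 91/4

17/4,9/4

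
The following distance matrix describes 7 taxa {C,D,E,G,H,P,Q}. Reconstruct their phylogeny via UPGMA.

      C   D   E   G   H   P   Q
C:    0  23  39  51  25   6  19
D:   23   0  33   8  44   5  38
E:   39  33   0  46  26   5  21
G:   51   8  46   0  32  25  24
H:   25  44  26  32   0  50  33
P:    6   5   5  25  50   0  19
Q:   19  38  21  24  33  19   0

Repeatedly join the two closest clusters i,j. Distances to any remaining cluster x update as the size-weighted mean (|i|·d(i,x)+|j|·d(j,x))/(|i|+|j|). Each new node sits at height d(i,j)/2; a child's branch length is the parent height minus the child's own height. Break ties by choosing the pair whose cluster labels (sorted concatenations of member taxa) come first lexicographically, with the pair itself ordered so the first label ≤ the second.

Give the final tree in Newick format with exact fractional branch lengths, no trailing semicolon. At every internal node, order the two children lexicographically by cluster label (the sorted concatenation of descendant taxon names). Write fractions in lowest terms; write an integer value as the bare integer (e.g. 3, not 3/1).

((((C:29/4,(D:5/2,P:5/2):19/4):11/2,(E:21/2,Q:21/2):9/4):53/20,G:77/5):21/10,H:35/2)

step 1: merge (D,P) at d=5; branch lengths D→5/2, P→5/2; new cluster DP
  updated: d(C,DP)=29/2, d(DP,E)=19, d(DP,G)=33/2, d(DP,H)=47, d(DP,Q)=57/2
step 2: merge (C,DP) at d=29/2; branch lengths C→29/4, DP→19/4; new cluster CDP
  updated: d(CDP,E)=77/3, d(CDP,G)=28, d(CDP,H)=119/3, d(CDP,Q)=76/3
step 3: merge (E,Q) at d=21; branch lengths E→21/2, Q→21/2; new cluster EQ
  updated: d(CDP,EQ)=51/2, d(EQ,G)=35, d(EQ,H)=59/2
step 4: merge (CDP,EQ) at d=51/2; branch lengths CDP→11/2, EQ→9/4; new cluster CDEPQ
  updated: d(CDEPQ,G)=154/5, d(CDEPQ,H)=178/5
step 5: merge (CDEPQ,G) at d=154/5; branch lengths CDEPQ→53/20, G→77/5; new cluster CDEGPQ
  updated: d(CDEGPQ,H)=35
step 6: merge (CDEGPQ,H) at d=35; branch lengths CDEGPQ→21/10, H→35/2; new cluster CDEGHPQ
final tree: ((((C:29/4,(D:5/2,P:5/2):19/4):11/2,(E:21/2,Q:21/2):9/4):53/20,G:77/5):21/10,H:35/2)
total length: 417/5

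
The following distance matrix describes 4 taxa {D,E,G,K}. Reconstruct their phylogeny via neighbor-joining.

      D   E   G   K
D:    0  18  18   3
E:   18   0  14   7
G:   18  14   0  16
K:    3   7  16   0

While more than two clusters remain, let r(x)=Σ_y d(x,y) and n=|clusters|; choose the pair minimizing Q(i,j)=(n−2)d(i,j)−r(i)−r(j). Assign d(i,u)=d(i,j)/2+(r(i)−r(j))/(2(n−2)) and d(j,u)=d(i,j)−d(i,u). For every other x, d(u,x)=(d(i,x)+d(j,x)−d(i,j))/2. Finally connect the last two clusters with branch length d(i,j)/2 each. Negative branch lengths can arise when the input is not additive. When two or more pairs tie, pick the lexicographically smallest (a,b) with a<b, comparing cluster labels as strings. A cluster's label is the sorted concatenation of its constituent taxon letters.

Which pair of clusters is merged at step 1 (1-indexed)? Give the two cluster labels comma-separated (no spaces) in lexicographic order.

1. join D+K (d=3, Q=-59) ⇒ DK; edges |D|=19/4, |K|=-7/4
  updated: d(DK,E)=11, d(DK,G)=31/2
2. join DK+E (d=11, Q=-81/2) ⇒ DEK; edges |DK|=25/4, |E|=19/4
  updated: d(DEK,G)=37/4
3. join DEK+G (d=37/4) ⇒ DEGK; edges |DEK|=37/8, |G|=37/8
final tree: (((D:19/4,K:-7/4):25/4,E:19/4):37/8,G:37/8)
total length: 93/4

D,K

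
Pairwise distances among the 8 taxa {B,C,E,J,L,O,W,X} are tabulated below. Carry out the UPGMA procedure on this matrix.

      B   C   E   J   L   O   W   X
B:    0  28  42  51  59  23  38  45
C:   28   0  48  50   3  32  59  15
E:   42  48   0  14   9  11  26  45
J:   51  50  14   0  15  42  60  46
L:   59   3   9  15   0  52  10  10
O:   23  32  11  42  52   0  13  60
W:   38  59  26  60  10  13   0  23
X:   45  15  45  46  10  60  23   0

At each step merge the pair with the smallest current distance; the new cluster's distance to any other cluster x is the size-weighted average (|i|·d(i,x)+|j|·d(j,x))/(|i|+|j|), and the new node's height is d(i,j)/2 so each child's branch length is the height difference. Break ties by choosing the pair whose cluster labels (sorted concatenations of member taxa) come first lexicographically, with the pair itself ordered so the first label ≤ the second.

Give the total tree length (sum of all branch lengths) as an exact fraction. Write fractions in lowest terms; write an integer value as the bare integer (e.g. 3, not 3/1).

4727/48

step 1: merge (C,L) at d=3; branch lengths C→3/2, L→3/2; new cluster CL
  updated: d(B,CL)=87/2, d(CL,E)=57/2, d(CL,J)=65/2, d(CL,O)=42, d(CL,W)=69/2, d(CL,X)=25/2
step 2: merge (E,O) at d=11; branch lengths E→11/2, O→11/2; new cluster EO
  updated: d(B,EO)=65/2, d(CL,EO)=141/4, d(EO,J)=28, d(EO,W)=39/2, d(EO,X)=105/2
step 3: merge (CL,X) at d=25/2; branch lengths CL→19/4, X→25/4; new cluster CLX
  updated: d(B,CLX)=44, d(CLX,EO)=41, d(CLX,J)=37, d(CLX,W)=92/3
step 4: merge (EO,W) at d=39/2; branch lengths EO→17/4, W→39/4; new cluster EOW
  updated: d(B,EOW)=103/3, d(CLX,EOW)=338/9, d(EOW,J)=116/3
step 5: merge (B,EOW) at d=103/3; branch lengths B→103/6, EOW→89/12; new cluster BEOW
  updated: d(BEOW,CLX)=235/6, d(BEOW,J)=167/4
step 6: merge (CLX,J) at d=37; branch lengths CLX→49/4, J→37/2; new cluster CJLX
  updated: d(BEOW,CJLX)=637/16
step 7: merge (BEOW,CJLX) at d=637/16; branch lengths BEOW→263/96, CJLX→45/32; new cluster BCEJLOWX
final tree: ((B:103/6,((E:11/2,O:11/2):17/4,W:39/4):89/12):263/96,(((C:3/2,L:3/2):19/4,X:25/4):49/4,J:37/2):45/32)
total length: 4727/48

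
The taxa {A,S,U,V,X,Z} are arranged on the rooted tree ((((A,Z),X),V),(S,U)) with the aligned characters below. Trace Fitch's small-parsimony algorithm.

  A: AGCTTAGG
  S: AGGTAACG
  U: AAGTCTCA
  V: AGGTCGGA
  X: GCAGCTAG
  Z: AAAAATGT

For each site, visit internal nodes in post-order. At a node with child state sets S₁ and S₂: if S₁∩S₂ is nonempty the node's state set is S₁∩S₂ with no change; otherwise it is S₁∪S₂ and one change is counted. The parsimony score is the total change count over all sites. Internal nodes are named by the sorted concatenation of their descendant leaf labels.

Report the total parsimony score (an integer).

19

[col 0] AZ: children A:{A}, Z:{A} ∩→ {A}; cost 0
[col 0] AXZ: children AZ:{A}, X:{G} ∪→ {A,G}; cost 1
[col 0] AVXZ: children AXZ:{A,G}, V:{A} ∩→ {A}; cost 0
[col 0] SU: children S:{A}, U:{A} ∩→ {A}; cost 0
[col 0] ASUVXZ: children AVXZ:{A}, SU:{A} ∩→ {A}; cost 0
[col 1] AZ: children A:{G}, Z:{A} ∪→ {A,G}; cost 1
[col 1] AXZ: children AZ:{A,G}, X:{C} ∪→ {A,C,G}; cost 1
[col 1] AVXZ: children AXZ:{A,C,G}, V:{G} ∩→ {G}; cost 0
[col 1] SU: children S:{G}, U:{A} ∪→ {A,G}; cost 1
[col 1] ASUVXZ: children AVXZ:{G}, SU:{A,G} ∩→ {G}; cost 0
[col 2] AZ: children A:{C}, Z:{A} ∪→ {A,C}; cost 1
[col 2] AXZ: children AZ:{A,C}, X:{A} ∩→ {A}; cost 0
[col 2] AVXZ: children AXZ:{A}, V:{G} ∪→ {A,G}; cost 1
[col 2] SU: children S:{G}, U:{G} ∩→ {G}; cost 0
[col 2] ASUVXZ: children AVXZ:{A,G}, SU:{G} ∩→ {G}; cost 0
[col 3] AZ: children A:{T}, Z:{A} ∪→ {A,T}; cost 1
[col 3] AXZ: children AZ:{A,T}, X:{G} ∪→ {A,G,T}; cost 1
[col 3] AVXZ: children AXZ:{A,G,T}, V:{T} ∩→ {T}; cost 0
[col 3] SU: children S:{T}, U:{T} ∩→ {T}; cost 0
[col 3] ASUVXZ: children AVXZ:{T}, SU:{T} ∩→ {T}; cost 0
[col 4] AZ: children A:{T}, Z:{A} ∪→ {A,T}; cost 1
[col 4] AXZ: children AZ:{A,T}, X:{C} ∪→ {A,C,T}; cost 1
[col 4] AVXZ: children AXZ:{A,C,T}, V:{C} ∩→ {C}; cost 0
[col 4] SU: children S:{A}, U:{C} ∪→ {A,C}; cost 1
[col 4] ASUVXZ: children AVXZ:{C}, SU:{A,C} ∩→ {C}; cost 0
[col 5] AZ: children A:{A}, Z:{T} ∪→ {A,T}; cost 1
[col 5] AXZ: children AZ:{A,T}, X:{T} ∩→ {T}; cost 0
[col 5] AVXZ: children AXZ:{T}, V:{G} ∪→ {G,T}; cost 1
[col 5] SU: children S:{A}, U:{T} ∪→ {A,T}; cost 1
[col 5] ASUVXZ: children AVXZ:{G,T}, SU:{A,T} ∩→ {T}; cost 0
[col 6] AZ: children A:{G}, Z:{G} ∩→ {G}; cost 0
[col 6] AXZ: children AZ:{G}, X:{A} ∪→ {A,G}; cost 1
[col 6] AVXZ: children AXZ:{A,G}, V:{G} ∩→ {G}; cost 0
[col 6] SU: children S:{C}, U:{C} ∩→ {C}; cost 0
[col 6] ASUVXZ: children AVXZ:{G}, SU:{C} ∪→ {C,G}; cost 1
[col 7] AZ: children A:{G}, Z:{T} ∪→ {G,T}; cost 1
[col 7] AXZ: children AZ:{G,T}, X:{G} ∩→ {G}; cost 0
[col 7] AVXZ: children AXZ:{G}, V:{A} ∪→ {A,G}; cost 1
[col 7] SU: children S:{G}, U:{A} ∪→ {A,G}; cost 1
[col 7] ASUVXZ: children AVXZ:{A,G}, SU:{A,G} ∩→ {A,G}; cost 0
per-site changes: [1, 3, 2, 2, 3, 3, 2, 3]; total = 19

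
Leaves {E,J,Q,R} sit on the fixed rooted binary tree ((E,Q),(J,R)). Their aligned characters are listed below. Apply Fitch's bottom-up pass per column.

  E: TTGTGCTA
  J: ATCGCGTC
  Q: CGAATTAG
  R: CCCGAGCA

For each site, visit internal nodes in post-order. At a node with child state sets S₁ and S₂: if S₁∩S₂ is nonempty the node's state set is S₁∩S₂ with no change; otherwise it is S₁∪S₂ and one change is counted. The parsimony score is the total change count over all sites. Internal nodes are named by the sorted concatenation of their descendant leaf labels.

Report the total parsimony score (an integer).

17

site 0, node EQ: E={T} ∪ Q={C} → {C,T} (+1)
site 0, node JR: J={A} ∪ R={C} → {A,C} (+1)
site 0, node EJQR: EQ={C,T} ∩ JR={A,C} → {C} (+0)
site 1, node EQ: E={T} ∪ Q={G} → {G,T} (+1)
site 1, node JR: J={T} ∪ R={C} → {C,T} (+1)
site 1, node EJQR: EQ={G,T} ∩ JR={C,T} → {T} (+0)
site 2, node EQ: E={G} ∪ Q={A} → {A,G} (+1)
site 2, node JR: J={C} ∩ R={C} → {C} (+0)
site 2, node EJQR: EQ={A,G} ∪ JR={C} → {A,C,G} (+1)
site 3, node EQ: E={T} ∪ Q={A} → {A,T} (+1)
site 3, node JR: J={G} ∩ R={G} → {G} (+0)
site 3, node EJQR: EQ={A,T} ∪ JR={G} → {A,G,T} (+1)
site 4, node EQ: E={G} ∪ Q={T} → {G,T} (+1)
site 4, node JR: J={C} ∪ R={A} → {A,C} (+1)
site 4, node EJQR: EQ={G,T} ∪ JR={A,C} → {A,C,G,T} (+1)
site 5, node EQ: E={C} ∪ Q={T} → {C,T} (+1)
site 5, node JR: J={G} ∩ R={G} → {G} (+0)
site 5, node EJQR: EQ={C,T} ∪ JR={G} → {C,G,T} (+1)
site 6, node EQ: E={T} ∪ Q={A} → {A,T} (+1)
site 6, node JR: J={T} ∪ R={C} → {C,T} (+1)
site 6, node EJQR: EQ={A,T} ∩ JR={C,T} → {T} (+0)
site 7, node EQ: E={A} ∪ Q={G} → {A,G} (+1)
site 7, node JR: J={C} ∪ R={A} → {A,C} (+1)
site 7, node EJQR: EQ={A,G} ∩ JR={A,C} → {A} (+0)
per-site changes: [2, 2, 2, 2, 3, 2, 2, 2]; total = 17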